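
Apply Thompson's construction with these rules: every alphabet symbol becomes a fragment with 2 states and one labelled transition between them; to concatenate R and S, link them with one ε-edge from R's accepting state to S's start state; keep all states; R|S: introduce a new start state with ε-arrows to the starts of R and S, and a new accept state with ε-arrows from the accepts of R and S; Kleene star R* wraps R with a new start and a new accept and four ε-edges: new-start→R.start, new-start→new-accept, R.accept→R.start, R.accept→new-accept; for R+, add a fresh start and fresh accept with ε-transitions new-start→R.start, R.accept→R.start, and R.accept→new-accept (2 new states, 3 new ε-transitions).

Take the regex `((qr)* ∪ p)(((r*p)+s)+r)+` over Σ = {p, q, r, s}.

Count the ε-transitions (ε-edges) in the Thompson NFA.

26

Bottom-up over the parse tree:
Each of the 7 symbol leaves contributes 0 ε-transitions.
  qr : 1 ε-transition
  (qr)* : 5 ε-transitions
  (qr)* ∪ p : 9 ε-transitions
  r* : 4 ε-transitions
  r*p : 5 ε-transitions
  (r*p)+ : 8 ε-transitions
  (r*p)+s : 9 ε-transitions
  ((r*p)+s)+ : 12 ε-transitions
  ((r*p)+s)+r : 13 ε-transitions
  (((r*p)+s)+r)+ : 16 ε-transitions
  ((qr)* ∪ p)(((r*p)+s)+r)+ : 26 ε-transitions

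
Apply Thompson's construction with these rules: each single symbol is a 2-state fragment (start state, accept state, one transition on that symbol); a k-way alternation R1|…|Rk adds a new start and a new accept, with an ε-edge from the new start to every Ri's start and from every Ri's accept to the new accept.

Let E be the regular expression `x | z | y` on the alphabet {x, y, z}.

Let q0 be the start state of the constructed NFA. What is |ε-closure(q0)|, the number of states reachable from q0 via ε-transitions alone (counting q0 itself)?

4

Let C(F) = |ε-closure(F.start)| within fragment F, and note whether F accepts ε. Symbol fragments have C = 1 and do not accept ε. Then:
  x | z | y → |closure| = 1 + 1 + 1 + 1 = 4 (the new accept is not ε-reachable since no branch accepts ε)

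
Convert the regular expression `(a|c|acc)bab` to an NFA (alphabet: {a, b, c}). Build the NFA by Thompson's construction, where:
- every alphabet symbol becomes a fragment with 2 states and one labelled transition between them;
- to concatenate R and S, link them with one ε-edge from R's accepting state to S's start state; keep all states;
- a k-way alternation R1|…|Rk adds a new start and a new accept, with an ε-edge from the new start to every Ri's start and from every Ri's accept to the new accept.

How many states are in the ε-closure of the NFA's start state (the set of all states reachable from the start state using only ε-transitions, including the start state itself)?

4

Let C(F) = |ε-closure(F.start)| within fragment F, and note whether F accepts ε. Symbol fragments have C = 1 and do not accept ε. Then:
  acc : same as the first factor's closure: C = 1
  a|c|acc : new start ε-reaches every alternative's start; none of them accept ε, so the new accept is not reached: C = 1 + 1 + 1 + 1 = 4
  (a|c|acc)bab : C equals the left operand's closure size = 4 (its accept is not ε-reachable, so the closure stops there)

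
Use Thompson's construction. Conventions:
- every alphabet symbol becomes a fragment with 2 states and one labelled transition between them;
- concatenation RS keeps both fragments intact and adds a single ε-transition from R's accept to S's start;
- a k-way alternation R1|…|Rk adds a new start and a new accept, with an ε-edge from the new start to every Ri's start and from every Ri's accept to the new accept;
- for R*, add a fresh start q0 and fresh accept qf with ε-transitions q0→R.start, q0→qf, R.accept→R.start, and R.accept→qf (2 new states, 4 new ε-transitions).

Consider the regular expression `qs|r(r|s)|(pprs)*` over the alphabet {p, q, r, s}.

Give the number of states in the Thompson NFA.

Bottom-up over the parse tree:
Each of the 9 symbol leaves contributes a 2-state fragment.
  qs — 4 states
  r|s — 6 states
  r(r|s) — 8 states
  pprs — 8 states
  (pprs)* — 10 states
  qs|r(r|s)|(pprs)* — 24 states

24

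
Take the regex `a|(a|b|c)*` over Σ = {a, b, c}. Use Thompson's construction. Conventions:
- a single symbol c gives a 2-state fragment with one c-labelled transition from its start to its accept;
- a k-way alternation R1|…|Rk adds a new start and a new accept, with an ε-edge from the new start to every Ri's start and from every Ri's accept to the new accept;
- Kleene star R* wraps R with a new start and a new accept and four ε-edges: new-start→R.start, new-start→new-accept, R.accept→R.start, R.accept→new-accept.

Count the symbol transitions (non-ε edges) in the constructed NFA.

4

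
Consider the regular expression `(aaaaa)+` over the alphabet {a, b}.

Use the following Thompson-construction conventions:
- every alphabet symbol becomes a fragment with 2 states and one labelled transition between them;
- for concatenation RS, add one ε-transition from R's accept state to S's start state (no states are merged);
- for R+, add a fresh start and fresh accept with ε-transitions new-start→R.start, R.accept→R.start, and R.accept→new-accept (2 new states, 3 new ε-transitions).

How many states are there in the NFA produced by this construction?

Building bottom-up:
Each of the 5 symbol leaves contributes a 2-state fragment.
  aaaaa → 10 states
  (aaaaa)+ → 12 states

12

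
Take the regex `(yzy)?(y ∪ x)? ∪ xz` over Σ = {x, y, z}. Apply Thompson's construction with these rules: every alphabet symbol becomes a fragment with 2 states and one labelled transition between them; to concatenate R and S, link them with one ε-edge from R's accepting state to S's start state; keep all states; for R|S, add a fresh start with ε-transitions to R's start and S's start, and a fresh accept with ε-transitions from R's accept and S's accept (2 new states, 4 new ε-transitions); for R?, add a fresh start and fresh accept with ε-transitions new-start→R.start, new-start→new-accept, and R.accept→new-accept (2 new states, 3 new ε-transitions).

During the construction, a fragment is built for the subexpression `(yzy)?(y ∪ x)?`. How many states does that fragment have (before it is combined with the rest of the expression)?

Fragment for `(yzy)?(y ∪ x)?`:
Each of the 5 symbol leaves contributes a 2-state fragment.
  yzy : 6 states
  (yzy)? : 8 states
  y ∪ x : 6 states
  (y ∪ x)? : 8 states
  (yzy)?(y ∪ x)? : 16 states

16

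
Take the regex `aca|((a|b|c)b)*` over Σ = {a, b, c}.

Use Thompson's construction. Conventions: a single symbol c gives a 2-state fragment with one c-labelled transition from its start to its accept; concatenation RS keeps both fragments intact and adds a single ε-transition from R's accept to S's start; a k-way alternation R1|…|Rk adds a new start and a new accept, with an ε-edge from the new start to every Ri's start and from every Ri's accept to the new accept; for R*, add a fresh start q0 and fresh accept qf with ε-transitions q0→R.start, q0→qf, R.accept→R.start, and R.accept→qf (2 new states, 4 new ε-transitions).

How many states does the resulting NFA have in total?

By structural recursion:
Each of the 7 symbol leaves contributes a 2-state fragment.
  aca = 6 states
  a|b|c = 8 states
  (a|b|c)b = 10 states
  ((a|b|c)b)* = 12 states
  aca|((a|b|c)b)* = 20 states

20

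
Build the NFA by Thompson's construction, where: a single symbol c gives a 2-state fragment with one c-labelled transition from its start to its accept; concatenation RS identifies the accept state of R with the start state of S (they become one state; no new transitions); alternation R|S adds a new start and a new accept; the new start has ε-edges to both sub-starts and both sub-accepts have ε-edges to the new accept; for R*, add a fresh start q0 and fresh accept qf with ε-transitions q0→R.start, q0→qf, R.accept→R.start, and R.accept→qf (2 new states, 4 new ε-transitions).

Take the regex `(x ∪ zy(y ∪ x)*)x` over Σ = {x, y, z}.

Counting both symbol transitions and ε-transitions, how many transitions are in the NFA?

Recursing over subexpressions:
Each of the 6 symbol leaves contributes 1 transition (1 symbol, 0 ε).
  y ∪ x : 6 transitions (2 symbol, 4 ε)
  (y ∪ x)* : 10 transitions (2 symbol, 8 ε)
  zy(y ∪ x)* : 12 transitions (4 symbol, 8 ε)
  x ∪ zy(y ∪ x)* : 17 transitions (5 symbol, 12 ε)
  (x ∪ zy(y ∪ x)*)x : 18 transitions (6 symbol, 12 ε)

18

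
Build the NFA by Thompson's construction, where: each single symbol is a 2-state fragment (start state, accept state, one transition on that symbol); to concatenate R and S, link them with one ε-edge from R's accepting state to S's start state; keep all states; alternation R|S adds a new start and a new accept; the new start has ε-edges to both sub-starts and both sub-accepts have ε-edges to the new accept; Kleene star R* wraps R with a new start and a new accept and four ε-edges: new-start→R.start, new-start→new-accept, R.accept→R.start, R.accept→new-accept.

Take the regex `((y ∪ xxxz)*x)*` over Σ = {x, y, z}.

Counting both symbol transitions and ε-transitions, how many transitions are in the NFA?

22

Building bottom-up:
Each of the 6 symbol leaves contributes 1 transition (1 symbol, 0 ε).
  xxxz = 7 transitions (4 symbol, 3 ε)
  y ∪ xxxz = 12 transitions (5 symbol, 7 ε)
  (y ∪ xxxz)* = 16 transitions (5 symbol, 11 ε)
  (y ∪ xxxz)*x = 18 transitions (6 symbol, 12 ε)
  ((y ∪ xxxz)*x)* = 22 transitions (6 symbol, 16 ε)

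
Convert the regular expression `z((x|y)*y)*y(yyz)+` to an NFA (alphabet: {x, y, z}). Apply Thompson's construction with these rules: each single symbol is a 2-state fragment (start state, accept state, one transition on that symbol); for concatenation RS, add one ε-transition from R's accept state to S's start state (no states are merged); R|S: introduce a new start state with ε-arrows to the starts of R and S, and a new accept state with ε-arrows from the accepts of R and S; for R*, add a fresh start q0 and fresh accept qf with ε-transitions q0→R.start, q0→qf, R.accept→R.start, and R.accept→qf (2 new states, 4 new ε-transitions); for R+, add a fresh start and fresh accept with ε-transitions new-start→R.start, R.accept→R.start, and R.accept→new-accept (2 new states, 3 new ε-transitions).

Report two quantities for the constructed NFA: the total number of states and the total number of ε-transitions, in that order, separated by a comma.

By structural recursion:
Each of the 8 symbol leaves contributes 2 states and 0 ε-transitions.
  x|y : 6 states, 4 ε-transitions
  (x|y)* : 8 states, 8 ε-transitions
  (x|y)*y : 10 states, 9 ε-transitions
  ((x|y)*y)* : 12 states, 13 ε-transitions
  yyz : 6 states, 2 ε-transitions
  (yyz)+ : 8 states, 5 ε-transitions
  z((x|y)*y)*y(yyz)+ : 24 states, 21 ε-transitions

24, 21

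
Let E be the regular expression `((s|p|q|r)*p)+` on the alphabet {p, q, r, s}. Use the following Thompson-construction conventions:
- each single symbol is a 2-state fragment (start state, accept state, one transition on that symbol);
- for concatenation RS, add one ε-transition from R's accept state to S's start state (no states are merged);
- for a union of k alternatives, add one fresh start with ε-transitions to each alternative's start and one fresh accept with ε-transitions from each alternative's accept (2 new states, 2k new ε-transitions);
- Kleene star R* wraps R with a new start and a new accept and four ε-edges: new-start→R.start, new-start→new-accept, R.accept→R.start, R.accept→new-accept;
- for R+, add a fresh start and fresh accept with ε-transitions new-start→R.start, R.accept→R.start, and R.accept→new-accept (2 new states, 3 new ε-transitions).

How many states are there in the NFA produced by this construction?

Recursing over subexpressions:
Each of the 5 symbol leaves contributes a 2-state fragment.
  s|p|q|r → 10 states
  (s|p|q|r)* → 12 states
  (s|p|q|r)*p → 14 states
  ((s|p|q|r)*p)+ → 16 states

16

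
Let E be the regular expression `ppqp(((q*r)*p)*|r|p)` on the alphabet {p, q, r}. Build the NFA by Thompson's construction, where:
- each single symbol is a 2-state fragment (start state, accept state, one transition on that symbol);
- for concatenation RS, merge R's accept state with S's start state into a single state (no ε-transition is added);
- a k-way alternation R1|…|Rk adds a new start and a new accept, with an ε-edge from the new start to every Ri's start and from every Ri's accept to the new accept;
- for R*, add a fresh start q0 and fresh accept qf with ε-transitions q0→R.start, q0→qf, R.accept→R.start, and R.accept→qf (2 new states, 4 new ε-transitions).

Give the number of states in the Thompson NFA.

Bottom-up over the parse tree:
Each of the 9 symbol leaves contributes a 2-state fragment.
  q* : 4 states
  q*r : 5 states
  (q*r)* : 7 states
  (q*r)*p : 8 states
  ((q*r)*p)* : 10 states
  ((q*r)*p)*|r|p : 16 states
  ppqp(((q*r)*p)*|r|p) : 20 states

20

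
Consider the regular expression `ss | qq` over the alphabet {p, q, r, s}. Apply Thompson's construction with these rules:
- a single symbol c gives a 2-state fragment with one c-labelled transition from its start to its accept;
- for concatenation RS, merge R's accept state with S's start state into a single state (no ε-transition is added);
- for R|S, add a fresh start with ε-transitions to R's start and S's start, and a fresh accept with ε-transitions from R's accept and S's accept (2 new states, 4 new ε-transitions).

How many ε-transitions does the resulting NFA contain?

Recursing over subexpressions:
Each of the 4 symbol leaves contributes 0 ε-transitions.
  ss → 0 ε-transitions
  qq → 0 ε-transitions
  ss | qq → 4 ε-transitions

4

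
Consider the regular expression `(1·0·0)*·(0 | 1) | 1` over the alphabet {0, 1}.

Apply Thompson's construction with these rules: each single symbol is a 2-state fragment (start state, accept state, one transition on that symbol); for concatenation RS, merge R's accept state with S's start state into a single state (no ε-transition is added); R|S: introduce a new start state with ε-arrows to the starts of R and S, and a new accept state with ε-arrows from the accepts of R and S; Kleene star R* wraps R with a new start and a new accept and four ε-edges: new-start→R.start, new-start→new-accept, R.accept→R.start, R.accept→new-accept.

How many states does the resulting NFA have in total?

15

Building bottom-up:
Each of the 6 symbol leaves contributes a 2-state fragment.
  1·0·0 : 4 states
  (1·0·0)* : 6 states
  0 | 1 : 6 states
  (1·0·0)*·(0 | 1) : 11 states
  (1·0·0)*·(0 | 1) | 1 : 15 states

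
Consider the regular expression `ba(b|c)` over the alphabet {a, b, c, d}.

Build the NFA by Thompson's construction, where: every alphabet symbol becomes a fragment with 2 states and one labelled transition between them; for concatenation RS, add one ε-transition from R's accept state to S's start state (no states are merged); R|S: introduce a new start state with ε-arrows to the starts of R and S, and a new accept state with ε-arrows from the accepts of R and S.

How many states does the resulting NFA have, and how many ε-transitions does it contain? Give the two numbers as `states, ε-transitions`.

Recursing over subexpressions:
Each of the 4 symbol leaves contributes 2 states and 0 ε-transitions.
  b|c → 6 states, 4 ε-transitions
  ba(b|c) → 10 states, 6 ε-transitions

10, 6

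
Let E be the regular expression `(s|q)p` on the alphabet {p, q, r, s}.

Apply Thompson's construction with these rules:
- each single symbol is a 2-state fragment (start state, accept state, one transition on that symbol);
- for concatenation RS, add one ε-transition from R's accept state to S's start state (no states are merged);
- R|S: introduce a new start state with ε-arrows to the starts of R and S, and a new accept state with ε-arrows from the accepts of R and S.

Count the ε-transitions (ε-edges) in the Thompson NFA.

Per subexpression:
Each of the 3 symbol leaves contributes 0 ε-transitions.
  s|q : 4 ε-transitions
  (s|q)p : 5 ε-transitions

5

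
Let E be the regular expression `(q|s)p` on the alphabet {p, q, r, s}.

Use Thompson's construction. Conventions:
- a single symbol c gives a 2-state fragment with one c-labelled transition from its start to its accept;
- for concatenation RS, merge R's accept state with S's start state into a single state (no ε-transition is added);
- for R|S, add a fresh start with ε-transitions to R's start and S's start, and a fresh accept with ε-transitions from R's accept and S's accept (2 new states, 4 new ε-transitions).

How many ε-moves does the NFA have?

Bottom-up over the parse tree:
Each of the 3 symbol leaves contributes 0 ε-transitions.
  q|s : 4 ε-transitions
  (q|s)p : 4 ε-transitions

4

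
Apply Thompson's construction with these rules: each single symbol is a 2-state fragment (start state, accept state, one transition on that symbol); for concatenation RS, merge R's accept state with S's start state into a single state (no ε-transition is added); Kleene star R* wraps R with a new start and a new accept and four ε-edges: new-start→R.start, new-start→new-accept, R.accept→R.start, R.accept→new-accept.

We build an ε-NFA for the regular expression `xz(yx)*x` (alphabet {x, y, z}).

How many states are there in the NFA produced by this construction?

8

Building bottom-up:
Each of the 5 symbol leaves contributes a 2-state fragment.
  yx : 3 states
  (yx)* : 5 states
  xz(yx)*x : 8 states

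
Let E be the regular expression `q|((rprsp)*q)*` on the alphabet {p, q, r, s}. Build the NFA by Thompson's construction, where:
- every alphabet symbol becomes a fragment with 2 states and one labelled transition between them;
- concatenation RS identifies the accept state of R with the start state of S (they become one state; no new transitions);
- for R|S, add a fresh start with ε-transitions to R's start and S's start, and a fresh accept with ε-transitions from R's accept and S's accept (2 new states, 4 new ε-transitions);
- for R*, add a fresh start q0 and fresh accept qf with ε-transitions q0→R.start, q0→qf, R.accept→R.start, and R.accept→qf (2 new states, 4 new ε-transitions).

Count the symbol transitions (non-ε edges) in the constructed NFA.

By structural recursion:
Each of the 7 symbol leaves contributes exactly 1 symbol transition.
  rprsp → 5 symbol transitions
  (rprsp)* → 5 symbol transitions
  (rprsp)*q → 6 symbol transitions
  ((rprsp)*q)* → 6 symbol transitions
  q|((rprsp)*q)* → 7 symbol transitions

7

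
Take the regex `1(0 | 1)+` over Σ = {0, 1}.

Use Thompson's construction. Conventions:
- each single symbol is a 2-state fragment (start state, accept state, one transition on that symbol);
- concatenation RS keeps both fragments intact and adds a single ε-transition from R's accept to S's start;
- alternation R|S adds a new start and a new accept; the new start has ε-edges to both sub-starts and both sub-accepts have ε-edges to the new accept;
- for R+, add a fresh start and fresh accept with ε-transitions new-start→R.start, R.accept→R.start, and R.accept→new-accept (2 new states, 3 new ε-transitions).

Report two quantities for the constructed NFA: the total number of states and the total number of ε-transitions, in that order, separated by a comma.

Per subexpression:
Each of the 3 symbol leaves contributes 2 states and 0 ε-transitions.
  0 | 1 → 6 states, 4 ε-transitions
  (0 | 1)+ → 8 states, 7 ε-transitions
  1(0 | 1)+ → 10 states, 8 ε-transitions

10, 8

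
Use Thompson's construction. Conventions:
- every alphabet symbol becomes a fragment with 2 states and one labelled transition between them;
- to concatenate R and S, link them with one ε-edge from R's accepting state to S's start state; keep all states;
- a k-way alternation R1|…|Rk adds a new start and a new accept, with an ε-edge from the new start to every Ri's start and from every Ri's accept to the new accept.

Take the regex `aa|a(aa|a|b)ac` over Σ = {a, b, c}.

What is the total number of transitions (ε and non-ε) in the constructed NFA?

Bottom-up over the parse tree:
Each of the 9 symbol leaves contributes 1 transition (1 symbol, 0 ε).
  aa → 3 transitions (2 symbol, 1 ε)
  aa → 3 transitions (2 symbol, 1 ε)
  aa|a|b → 11 transitions (4 symbol, 7 ε)
  a(aa|a|b)ac → 17 transitions (7 symbol, 10 ε)
  aa|a(aa|a|b)ac → 24 transitions (9 symbol, 15 ε)

24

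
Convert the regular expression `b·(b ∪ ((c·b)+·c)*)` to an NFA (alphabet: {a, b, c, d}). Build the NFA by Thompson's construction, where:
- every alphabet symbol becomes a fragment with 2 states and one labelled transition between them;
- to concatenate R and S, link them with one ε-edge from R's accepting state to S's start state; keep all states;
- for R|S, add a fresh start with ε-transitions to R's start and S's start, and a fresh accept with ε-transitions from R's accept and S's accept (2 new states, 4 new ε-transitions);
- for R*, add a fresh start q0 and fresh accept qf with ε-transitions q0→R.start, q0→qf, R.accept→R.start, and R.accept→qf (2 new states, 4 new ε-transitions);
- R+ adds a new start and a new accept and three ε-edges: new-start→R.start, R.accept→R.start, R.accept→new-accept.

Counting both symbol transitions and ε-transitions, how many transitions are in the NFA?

19

Building bottom-up:
Each of the 5 symbol leaves contributes 1 transition (1 symbol, 0 ε).
  c·b = 3 transitions (2 symbol, 1 ε)
  (c·b)+ = 6 transitions (2 symbol, 4 ε)
  (c·b)+·c = 8 transitions (3 symbol, 5 ε)
  ((c·b)+·c)* = 12 transitions (3 symbol, 9 ε)
  b ∪ ((c·b)+·c)* = 17 transitions (4 symbol, 13 ε)
  b·(b ∪ ((c·b)+·c)*) = 19 transitions (5 symbol, 14 ε)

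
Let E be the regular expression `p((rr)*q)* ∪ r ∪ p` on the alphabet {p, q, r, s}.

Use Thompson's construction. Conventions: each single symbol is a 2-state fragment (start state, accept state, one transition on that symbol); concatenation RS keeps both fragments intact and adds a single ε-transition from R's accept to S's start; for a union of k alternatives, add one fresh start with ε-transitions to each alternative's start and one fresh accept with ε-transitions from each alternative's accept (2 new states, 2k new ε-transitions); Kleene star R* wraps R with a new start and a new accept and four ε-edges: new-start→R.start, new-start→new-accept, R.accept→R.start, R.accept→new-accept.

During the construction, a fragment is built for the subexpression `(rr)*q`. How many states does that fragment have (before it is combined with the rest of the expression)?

8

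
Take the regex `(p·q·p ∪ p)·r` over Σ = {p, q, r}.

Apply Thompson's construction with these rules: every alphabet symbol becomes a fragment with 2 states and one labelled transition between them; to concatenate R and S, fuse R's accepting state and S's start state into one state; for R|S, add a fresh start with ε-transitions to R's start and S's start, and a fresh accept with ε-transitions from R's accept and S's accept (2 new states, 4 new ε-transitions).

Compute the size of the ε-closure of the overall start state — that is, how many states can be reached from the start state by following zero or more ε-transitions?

3

Work bottom-up. For each fragment F, track |ε-closure(F.start)| and whether F's accept lies in that closure (i.e. whether F accepts ε). A single-symbol fragment has closure size 1 and does not accept ε.
  p·q·p — C equals the left operand's closure size = 1 (its accept is not ε-reachable, so the closure stops there)
  p·q·p ∪ p — new start ε-reaches every alternative's start; none of them accept ε, so the new accept is not reached: C = 1 + 1 + 1 = 3
  (p·q·p ∪ p)·r — C equals the left operand's closure size = 3 (its accept is not ε-reachable, so the closure stops there)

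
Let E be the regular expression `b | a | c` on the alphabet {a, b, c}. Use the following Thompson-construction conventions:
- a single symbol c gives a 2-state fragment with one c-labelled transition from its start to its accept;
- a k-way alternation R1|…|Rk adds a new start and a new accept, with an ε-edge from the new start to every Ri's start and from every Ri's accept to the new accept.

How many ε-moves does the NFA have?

Recursing over subexpressions:
Each of the 3 symbol leaves contributes 0 ε-transitions.
  b | a | c : 6 ε-transitions

6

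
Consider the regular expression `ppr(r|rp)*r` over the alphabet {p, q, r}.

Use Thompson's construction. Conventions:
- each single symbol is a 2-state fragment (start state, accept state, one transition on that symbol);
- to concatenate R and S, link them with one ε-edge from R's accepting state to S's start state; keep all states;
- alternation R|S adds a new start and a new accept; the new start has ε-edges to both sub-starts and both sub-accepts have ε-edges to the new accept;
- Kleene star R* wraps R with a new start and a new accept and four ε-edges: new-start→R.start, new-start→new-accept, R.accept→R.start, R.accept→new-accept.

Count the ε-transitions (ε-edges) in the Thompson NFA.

Per subexpression:
Each of the 7 symbol leaves contributes 0 ε-transitions.
  rp = 1 ε-transition
  r|rp = 5 ε-transitions
  (r|rp)* = 9 ε-transitions
  ppr(r|rp)*r = 13 ε-transitions

13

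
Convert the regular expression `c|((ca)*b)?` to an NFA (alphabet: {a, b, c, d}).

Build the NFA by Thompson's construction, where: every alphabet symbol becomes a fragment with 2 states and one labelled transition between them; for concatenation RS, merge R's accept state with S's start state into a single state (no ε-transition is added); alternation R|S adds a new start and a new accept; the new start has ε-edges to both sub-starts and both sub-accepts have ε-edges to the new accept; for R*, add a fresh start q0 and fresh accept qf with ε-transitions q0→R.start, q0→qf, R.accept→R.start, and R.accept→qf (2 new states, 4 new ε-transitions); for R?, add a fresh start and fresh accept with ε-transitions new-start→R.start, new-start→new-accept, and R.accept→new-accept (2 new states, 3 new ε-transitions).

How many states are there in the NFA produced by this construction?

Recursing over subexpressions:
Each of the 4 symbol leaves contributes a 2-state fragment.
  ca = 3 states
  (ca)* = 5 states
  (ca)*b = 6 states
  ((ca)*b)? = 8 states
  c|((ca)*b)? = 12 states

12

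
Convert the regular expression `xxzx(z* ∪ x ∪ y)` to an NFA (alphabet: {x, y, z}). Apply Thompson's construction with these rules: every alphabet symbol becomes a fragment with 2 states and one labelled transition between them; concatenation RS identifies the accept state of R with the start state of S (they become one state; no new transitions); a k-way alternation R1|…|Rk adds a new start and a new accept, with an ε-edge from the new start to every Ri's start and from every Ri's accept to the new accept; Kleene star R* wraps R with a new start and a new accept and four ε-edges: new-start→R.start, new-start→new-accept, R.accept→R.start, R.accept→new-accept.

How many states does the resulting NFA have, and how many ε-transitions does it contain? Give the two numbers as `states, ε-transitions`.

Per subexpression:
Each of the 7 symbol leaves contributes 2 states and 0 ε-transitions.
  z* → 4 states, 4 ε-transitions
  z* ∪ x ∪ y → 10 states, 10 ε-transitions
  xxzx(z* ∪ x ∪ y) → 14 states, 10 ε-transitions

14, 10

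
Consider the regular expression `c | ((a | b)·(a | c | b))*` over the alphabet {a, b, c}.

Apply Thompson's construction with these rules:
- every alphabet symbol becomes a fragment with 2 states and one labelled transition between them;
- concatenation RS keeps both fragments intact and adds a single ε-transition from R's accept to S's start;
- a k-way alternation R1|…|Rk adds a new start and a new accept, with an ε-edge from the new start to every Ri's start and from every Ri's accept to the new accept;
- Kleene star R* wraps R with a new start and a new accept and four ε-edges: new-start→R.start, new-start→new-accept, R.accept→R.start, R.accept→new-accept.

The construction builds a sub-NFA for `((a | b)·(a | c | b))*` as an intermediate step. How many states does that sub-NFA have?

Fragment for `((a | b)·(a | c | b))*`:
Each of the 5 symbol leaves contributes a 2-state fragment.
  a | b : 6 states
  a | c | b : 8 states
  (a | b)·(a | c | b) : 14 states
  ((a | b)·(a | c | b))* : 16 states

16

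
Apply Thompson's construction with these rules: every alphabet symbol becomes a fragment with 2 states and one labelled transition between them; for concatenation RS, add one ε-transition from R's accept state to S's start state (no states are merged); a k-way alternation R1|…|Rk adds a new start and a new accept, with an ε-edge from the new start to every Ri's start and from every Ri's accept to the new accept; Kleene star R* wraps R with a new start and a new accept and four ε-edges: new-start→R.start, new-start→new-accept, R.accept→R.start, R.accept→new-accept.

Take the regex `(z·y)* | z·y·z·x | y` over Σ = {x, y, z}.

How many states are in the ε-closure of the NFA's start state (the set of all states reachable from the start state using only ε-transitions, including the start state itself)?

7

Let C(F) = |ε-closure(F.start)| within fragment F, and note whether F accepts ε. Symbol fragments have C = 1 and do not accept ε. Then:
  z·y : |ε-closure| equals the left operand's closure size = 1 (its accept is not ε-reachable, so the closure stops there)
  (z·y)* : new start has ε-edges to the inner start and to the new accept, so |ε-closure| = 2 + 1 = 3
  z·y·z·x : same as the first factor's closure: |ε-closure| = 1
  (z·y)* | z·y·z·x | y : new start ε-reaches every alternative's start; at least one alternative accepts ε, so the union's new accept is reached too: |ε-closure| = 1 + 3 + 1 + 1 + 1 = 7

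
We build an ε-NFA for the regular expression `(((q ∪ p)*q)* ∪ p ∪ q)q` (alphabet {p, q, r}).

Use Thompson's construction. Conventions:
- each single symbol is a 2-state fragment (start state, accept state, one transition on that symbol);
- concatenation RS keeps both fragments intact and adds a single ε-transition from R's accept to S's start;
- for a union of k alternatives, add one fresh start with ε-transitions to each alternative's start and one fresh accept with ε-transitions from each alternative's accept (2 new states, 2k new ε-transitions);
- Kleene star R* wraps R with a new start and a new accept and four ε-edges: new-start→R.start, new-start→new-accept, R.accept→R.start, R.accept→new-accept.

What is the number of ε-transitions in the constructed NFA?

By structural recursion:
Each of the 6 symbol leaves contributes 0 ε-transitions.
  q ∪ p — 4 ε-transitions
  (q ∪ p)* — 8 ε-transitions
  (q ∪ p)*q — 9 ε-transitions
  ((q ∪ p)*q)* — 13 ε-transitions
  ((q ∪ p)*q)* ∪ p ∪ q — 19 ε-transitions
  (((q ∪ p)*q)* ∪ p ∪ q)q — 20 ε-transitions

20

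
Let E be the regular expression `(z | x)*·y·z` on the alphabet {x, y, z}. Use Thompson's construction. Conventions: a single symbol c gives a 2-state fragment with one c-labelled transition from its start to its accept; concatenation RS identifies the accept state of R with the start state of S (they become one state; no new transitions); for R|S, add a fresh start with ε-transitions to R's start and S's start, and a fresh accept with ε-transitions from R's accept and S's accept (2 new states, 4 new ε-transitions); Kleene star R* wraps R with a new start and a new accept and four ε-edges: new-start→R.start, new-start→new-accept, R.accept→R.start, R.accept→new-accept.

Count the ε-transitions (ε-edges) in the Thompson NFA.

Recursing over subexpressions:
Each of the 4 symbol leaves contributes 0 ε-transitions.
  z | x → 4 ε-transitions
  (z | x)* → 8 ε-transitions
  (z | x)*·y·z → 8 ε-transitions

8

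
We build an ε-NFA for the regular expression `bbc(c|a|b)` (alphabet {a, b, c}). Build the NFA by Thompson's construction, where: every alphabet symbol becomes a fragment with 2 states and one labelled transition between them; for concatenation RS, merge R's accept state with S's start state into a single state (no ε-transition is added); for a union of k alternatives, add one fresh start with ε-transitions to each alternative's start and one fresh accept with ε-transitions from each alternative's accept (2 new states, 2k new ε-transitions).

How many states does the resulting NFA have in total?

Per subexpression:
Each of the 6 symbol leaves contributes a 2-state fragment.
  c|a|b = 8 states
  bbc(c|a|b) = 11 states

11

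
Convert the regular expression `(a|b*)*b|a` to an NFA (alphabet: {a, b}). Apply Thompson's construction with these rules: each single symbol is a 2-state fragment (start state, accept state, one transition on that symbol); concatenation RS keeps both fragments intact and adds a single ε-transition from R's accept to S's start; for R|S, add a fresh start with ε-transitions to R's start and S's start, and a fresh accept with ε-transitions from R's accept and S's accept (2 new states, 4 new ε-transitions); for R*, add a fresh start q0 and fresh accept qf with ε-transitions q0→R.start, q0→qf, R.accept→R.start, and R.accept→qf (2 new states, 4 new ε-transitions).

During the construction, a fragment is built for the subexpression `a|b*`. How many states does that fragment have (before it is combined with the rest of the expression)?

8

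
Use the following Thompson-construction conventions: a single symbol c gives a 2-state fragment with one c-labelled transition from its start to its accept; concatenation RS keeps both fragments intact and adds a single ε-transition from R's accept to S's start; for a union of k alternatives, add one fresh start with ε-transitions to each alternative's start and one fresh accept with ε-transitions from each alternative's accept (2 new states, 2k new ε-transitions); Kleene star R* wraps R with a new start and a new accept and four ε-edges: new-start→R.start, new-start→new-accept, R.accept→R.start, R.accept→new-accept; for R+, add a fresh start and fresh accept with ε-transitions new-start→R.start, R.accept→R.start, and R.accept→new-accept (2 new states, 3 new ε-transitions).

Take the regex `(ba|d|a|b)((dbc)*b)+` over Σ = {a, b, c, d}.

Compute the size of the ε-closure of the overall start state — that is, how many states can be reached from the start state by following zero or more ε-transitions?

Let C(F) = |ε-closure(F.start)| within fragment F, and note whether F accepts ε. Symbol fragments have C = 1 and do not accept ε. Then:
  ba : same as the first factor's closure: |closure| = 1
  ba|d|a|b : new start ε-reaches every alternative's start; none of them accept ε, so the new accept is not reached: |closure| = 1 + 1 + 1 + 1 + 1 = 5
  dbc : |closure| equals the left operand's closure size = 1 (its accept is not ε-reachable, so the closure stops there)
  (dbc)* : |closure| = 1 (new start) + 1 (body) + 1 (new accept) = 3
  (dbc)*b : the left operand accepts ε, so the closure extends into the next operand (via the concat ε-link); |closure| = 3 + 1 = 4
  ((dbc)*b)+ : new start ε-reaches only the body's start; the new accept needs a symbol first: |closure| = 1 + 4 = 5
  (ba|d|a|b)((dbc)*b)+ : |closure| equals the left operand's closure size = 5 (its accept is not ε-reachable, so the closure stops there)

5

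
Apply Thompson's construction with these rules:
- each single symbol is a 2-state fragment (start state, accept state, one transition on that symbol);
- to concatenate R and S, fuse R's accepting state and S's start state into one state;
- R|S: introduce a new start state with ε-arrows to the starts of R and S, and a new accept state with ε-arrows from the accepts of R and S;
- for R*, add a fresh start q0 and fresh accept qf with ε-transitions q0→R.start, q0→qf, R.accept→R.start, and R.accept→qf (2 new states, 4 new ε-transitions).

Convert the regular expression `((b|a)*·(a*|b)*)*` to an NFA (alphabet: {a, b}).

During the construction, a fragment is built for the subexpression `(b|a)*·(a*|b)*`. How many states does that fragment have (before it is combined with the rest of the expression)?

17

Fragment for `(b|a)*·(a*|b)*`:
Each of the 4 symbol leaves contributes a 2-state fragment.
  b|a = 6 states
  (b|a)* = 8 states
  a* = 4 states
  a*|b = 8 states
  (a*|b)* = 10 states
  (b|a)*·(a*|b)* = 17 states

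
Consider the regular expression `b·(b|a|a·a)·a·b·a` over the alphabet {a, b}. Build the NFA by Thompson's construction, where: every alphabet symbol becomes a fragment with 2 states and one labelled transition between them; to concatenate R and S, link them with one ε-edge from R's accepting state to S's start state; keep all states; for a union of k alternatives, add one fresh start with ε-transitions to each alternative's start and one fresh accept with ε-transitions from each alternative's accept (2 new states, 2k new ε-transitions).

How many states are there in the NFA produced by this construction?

18

By structural recursion:
Each of the 8 symbol leaves contributes a 2-state fragment.
  a·a = 4 states
  b|a|a·a = 10 states
  b·(b|a|a·a)·a·b·a = 18 states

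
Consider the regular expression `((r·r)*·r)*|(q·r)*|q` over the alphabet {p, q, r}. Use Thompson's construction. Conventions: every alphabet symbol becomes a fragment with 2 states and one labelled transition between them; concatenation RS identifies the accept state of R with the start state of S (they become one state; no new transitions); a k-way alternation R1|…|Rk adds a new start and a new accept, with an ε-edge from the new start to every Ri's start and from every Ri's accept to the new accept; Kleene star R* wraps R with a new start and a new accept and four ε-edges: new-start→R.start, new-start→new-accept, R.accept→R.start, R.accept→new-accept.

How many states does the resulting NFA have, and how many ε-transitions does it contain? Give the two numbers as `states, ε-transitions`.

By structural recursion:
Each of the 6 symbol leaves contributes 2 states and 0 ε-transitions.
  r·r : 3 states, 0 ε-transitions
  (r·r)* : 5 states, 4 ε-transitions
  (r·r)*·r : 6 states, 4 ε-transitions
  ((r·r)*·r)* : 8 states, 8 ε-transitions
  q·r : 3 states, 0 ε-transitions
  (q·r)* : 5 states, 4 ε-transitions
  ((r·r)*·r)*|(q·r)*|q : 17 states, 18 ε-transitions

17, 18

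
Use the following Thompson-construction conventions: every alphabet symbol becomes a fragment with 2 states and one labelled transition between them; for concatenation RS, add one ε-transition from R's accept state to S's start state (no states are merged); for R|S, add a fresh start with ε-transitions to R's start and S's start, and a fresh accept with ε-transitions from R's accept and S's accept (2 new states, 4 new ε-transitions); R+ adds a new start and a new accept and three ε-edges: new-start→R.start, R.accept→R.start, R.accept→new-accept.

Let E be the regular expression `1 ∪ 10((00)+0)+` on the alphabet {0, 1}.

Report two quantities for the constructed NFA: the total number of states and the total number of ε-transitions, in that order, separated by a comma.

By structural recursion:
Each of the 6 symbol leaves contributes 2 states and 0 ε-transitions.
  00 = 4 states, 1 ε-transition
  (00)+ = 6 states, 4 ε-transitions
  (00)+0 = 8 states, 5 ε-transitions
  ((00)+0)+ = 10 states, 8 ε-transitions
  10((00)+0)+ = 14 states, 10 ε-transitions
  1 ∪ 10((00)+0)+ = 18 states, 14 ε-transitions

18, 14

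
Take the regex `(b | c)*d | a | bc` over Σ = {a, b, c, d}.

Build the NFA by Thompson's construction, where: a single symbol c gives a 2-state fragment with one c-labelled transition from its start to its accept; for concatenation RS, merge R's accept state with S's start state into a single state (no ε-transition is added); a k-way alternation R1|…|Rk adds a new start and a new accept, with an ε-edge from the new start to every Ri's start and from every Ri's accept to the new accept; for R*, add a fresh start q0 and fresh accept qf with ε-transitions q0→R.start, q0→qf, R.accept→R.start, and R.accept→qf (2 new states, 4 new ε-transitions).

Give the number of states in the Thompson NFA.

16

Bottom-up over the parse tree:
Each of the 6 symbol leaves contributes a 2-state fragment.
  b | c : 6 states
  (b | c)* : 8 states
  (b | c)*d : 9 states
  bc : 3 states
  (b | c)*d | a | bc : 16 states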